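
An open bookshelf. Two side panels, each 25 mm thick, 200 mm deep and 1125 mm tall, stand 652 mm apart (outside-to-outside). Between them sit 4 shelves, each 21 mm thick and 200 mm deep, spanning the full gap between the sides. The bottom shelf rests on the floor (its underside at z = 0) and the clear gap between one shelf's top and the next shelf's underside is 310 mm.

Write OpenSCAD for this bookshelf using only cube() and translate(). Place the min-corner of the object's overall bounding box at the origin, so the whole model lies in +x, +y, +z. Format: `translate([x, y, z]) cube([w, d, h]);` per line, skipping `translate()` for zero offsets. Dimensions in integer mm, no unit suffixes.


cube([25, 200, 1125]);
translate([627, 0, 0]) cube([25, 200, 1125]);
translate([25, 0, 0]) cube([602, 200, 21]);
translate([25, 0, 331]) cube([602, 200, 21]);
translate([25, 0, 662]) cube([602, 200, 21]);
translate([25, 0, 993]) cube([602, 200, 21]);


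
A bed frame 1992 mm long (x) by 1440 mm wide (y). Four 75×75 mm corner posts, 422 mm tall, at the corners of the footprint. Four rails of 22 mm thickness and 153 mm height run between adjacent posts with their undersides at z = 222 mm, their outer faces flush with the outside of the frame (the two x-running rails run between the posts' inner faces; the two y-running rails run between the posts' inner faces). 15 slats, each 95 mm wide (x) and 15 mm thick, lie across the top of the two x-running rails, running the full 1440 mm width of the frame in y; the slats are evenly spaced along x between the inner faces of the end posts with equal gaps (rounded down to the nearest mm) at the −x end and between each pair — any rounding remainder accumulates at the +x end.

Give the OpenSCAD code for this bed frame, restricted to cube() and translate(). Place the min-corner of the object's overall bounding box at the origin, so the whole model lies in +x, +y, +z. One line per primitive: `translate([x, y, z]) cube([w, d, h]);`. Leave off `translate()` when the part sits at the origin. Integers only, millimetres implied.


cube([75, 75, 422]);
translate([0, 1365, 0]) cube([75, 75, 422]);
translate([1917, 0, 0]) cube([75, 75, 422]);
translate([1917, 1365, 0]) cube([75, 75, 422]);
translate([75, 0, 222]) cube([1842, 22, 153]);
translate([75, 1418, 222]) cube([1842, 22, 153]);
translate([0, 75, 222]) cube([22, 1290, 153]);
translate([1970, 75, 222]) cube([22, 1290, 153]);
translate([101, 0, 375]) cube([95, 1440, 15]);
translate([222, 0, 375]) cube([95, 1440, 15]);
translate([343, 0, 375]) cube([95, 1440, 15]);
translate([464, 0, 375]) cube([95, 1440, 15]);
translate([585, 0, 375]) cube([95, 1440, 15]);
translate([706, 0, 375]) cube([95, 1440, 15]);
translate([827, 0, 375]) cube([95, 1440, 15]);
translate([948, 0, 375]) cube([95, 1440, 15]);
translate([1069, 0, 375]) cube([95, 1440, 15]);
translate([1190, 0, 375]) cube([95, 1440, 15]);
translate([1311, 0, 375]) cube([95, 1440, 15]);
translate([1432, 0, 375]) cube([95, 1440, 15]);
translate([1553, 0, 375]) cube([95, 1440, 15]);
translate([1674, 0, 375]) cube([95, 1440, 15]);
translate([1795, 0, 375]) cube([95, 1440, 15]);


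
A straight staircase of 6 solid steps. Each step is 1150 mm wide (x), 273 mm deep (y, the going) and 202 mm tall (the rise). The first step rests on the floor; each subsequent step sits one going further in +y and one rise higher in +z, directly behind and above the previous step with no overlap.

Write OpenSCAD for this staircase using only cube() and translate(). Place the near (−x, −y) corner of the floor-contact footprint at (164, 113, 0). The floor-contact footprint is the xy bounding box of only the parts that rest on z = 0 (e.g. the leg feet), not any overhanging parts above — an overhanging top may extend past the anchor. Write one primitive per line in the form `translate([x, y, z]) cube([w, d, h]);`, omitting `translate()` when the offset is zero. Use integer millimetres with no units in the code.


translate([164, 113, 0]) cube([1150, 273, 202]);
translate([164, 386, 202]) cube([1150, 273, 202]);
translate([164, 659, 404]) cube([1150, 273, 202]);
translate([164, 932, 606]) cube([1150, 273, 202]);
translate([164, 1205, 808]) cube([1150, 273, 202]);
translate([164, 1478, 1010]) cube([1150, 273, 202]);


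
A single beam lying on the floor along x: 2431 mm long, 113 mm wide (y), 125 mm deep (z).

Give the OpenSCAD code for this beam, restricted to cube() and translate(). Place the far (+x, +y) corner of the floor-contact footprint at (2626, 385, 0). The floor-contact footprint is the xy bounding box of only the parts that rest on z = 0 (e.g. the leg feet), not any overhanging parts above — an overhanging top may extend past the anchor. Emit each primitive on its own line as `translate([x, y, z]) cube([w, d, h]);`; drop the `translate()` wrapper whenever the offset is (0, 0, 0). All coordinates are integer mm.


translate([195, 272, 0]) cube([2431, 113, 125]);


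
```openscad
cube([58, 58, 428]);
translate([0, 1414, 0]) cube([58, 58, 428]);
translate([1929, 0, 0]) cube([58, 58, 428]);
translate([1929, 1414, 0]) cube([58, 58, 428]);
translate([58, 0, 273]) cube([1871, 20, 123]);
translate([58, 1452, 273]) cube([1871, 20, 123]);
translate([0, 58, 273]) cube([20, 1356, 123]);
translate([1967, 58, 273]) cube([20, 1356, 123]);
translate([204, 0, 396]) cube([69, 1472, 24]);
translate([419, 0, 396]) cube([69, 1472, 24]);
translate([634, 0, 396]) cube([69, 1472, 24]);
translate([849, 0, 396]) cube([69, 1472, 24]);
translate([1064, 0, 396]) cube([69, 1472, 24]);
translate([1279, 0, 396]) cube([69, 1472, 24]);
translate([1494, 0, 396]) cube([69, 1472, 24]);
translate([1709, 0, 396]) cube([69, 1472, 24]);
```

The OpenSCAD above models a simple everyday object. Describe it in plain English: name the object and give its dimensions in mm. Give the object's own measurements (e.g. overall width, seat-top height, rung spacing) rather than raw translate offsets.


A bed frame 1987 mm long (x) by 1472 mm wide (y). Four 58×58 mm corner posts, 428 mm tall, at the corners of the footprint. Four rails of 20 mm thickness and 123 mm height run between adjacent posts with their undersides at z = 273 mm, their outer faces flush with the outside of the frame (the two x-running rails run between the posts' inner faces; the two y-running rails run between the posts' inner faces). 8 slats, each 69 mm wide (x) and 24 mm thick, lie across the top of the two x-running rails, running the full 1472 mm width of the frame in y; along x they sit between the end posts with a 146 mm gap after the −x posts and between neighbouring slats, leaving 151 mm before the +x posts.


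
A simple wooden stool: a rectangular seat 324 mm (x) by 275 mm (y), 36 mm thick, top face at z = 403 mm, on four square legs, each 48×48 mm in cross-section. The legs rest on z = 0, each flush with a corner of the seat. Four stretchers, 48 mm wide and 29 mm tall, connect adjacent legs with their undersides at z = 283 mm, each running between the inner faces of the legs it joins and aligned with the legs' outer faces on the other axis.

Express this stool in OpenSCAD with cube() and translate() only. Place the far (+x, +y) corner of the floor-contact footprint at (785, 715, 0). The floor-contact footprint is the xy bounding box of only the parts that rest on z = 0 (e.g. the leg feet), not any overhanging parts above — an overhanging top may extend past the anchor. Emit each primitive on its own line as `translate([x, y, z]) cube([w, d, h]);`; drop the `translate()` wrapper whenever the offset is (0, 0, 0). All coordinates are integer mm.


translate([461, 440, 367]) cube([324, 275, 36]);
translate([461, 440, 0]) cube([48, 48, 367]);
translate([737, 440, 0]) cube([48, 48, 367]);
translate([461, 667, 0]) cube([48, 48, 367]);
translate([737, 667, 0]) cube([48, 48, 367]);
translate([509, 440, 283]) cube([228, 48, 29]);
translate([509, 667, 283]) cube([228, 48, 29]);
translate([461, 488, 283]) cube([48, 179, 29]);
translate([737, 488, 283]) cube([48, 179, 29]);


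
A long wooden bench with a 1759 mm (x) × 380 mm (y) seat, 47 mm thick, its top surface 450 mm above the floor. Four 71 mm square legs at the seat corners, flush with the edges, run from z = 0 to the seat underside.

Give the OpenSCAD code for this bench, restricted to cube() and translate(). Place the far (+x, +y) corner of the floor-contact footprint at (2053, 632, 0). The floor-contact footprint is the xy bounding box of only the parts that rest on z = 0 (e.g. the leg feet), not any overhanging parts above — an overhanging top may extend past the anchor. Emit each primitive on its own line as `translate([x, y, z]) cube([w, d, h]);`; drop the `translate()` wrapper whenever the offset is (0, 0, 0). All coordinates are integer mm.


translate([294, 252, 403]) cube([1759, 380, 47]);
translate([294, 252, 0]) cube([71, 71, 403]);
translate([294, 561, 0]) cube([71, 71, 403]);
translate([1982, 252, 0]) cube([71, 71, 403]);
translate([1982, 561, 0]) cube([71, 71, 403]);


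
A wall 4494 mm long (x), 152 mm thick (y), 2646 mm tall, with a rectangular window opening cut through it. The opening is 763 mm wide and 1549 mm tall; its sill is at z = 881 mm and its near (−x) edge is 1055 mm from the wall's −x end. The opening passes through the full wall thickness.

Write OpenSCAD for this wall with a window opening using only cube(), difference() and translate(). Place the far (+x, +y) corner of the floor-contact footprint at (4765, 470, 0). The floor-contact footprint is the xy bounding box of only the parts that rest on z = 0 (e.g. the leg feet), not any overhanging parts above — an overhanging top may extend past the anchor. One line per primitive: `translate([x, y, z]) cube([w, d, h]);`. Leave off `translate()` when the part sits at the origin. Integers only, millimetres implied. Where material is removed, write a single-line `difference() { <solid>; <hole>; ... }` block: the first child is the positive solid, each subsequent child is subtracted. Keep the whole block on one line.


difference() { translate([271, 318, 0]) cube([4494, 152, 2646]); translate([1326, 318, 881]) cube([763, 152, 1549]); }


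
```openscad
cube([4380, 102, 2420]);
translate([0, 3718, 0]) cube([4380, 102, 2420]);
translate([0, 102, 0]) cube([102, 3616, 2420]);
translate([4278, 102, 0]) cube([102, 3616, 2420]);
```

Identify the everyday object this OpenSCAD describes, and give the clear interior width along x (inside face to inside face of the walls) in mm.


A house (or room) frame. The interior width is 4176 mm.

Four 2420 mm walls enclosing a rectangle with no floor or roof — a room or house frame. Outside width is 4380 mm and wall thickness is 102 mm, so the interior width is 4380 − 2 × 102 = 4176 mm.


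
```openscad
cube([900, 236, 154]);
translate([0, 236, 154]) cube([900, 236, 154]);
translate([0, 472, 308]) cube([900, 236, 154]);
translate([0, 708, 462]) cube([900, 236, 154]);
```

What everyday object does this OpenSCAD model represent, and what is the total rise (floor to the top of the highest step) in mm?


A staircase. The total rise is 616 mm.

4 identical blocks, each offset up and back from the previous — a staircase. Each step is 154 mm tall and there are 4 of them, so the total rise is 4 × 154 = 616 mm.


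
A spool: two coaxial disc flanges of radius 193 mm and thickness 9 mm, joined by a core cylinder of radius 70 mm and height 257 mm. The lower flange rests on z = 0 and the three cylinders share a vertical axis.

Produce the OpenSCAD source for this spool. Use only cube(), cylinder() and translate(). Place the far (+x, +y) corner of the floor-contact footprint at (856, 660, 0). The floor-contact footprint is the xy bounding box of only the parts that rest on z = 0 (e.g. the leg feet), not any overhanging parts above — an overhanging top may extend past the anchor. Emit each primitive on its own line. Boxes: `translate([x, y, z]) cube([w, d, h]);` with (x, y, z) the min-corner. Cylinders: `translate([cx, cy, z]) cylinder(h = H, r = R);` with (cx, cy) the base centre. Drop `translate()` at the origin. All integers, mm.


translate([663, 467, 0]) cylinder(h = 9, r = 193);
translate([663, 467, 9]) cylinder(h = 257, r = 70);
translate([663, 467, 266]) cylinder(h = 9, r = 193);


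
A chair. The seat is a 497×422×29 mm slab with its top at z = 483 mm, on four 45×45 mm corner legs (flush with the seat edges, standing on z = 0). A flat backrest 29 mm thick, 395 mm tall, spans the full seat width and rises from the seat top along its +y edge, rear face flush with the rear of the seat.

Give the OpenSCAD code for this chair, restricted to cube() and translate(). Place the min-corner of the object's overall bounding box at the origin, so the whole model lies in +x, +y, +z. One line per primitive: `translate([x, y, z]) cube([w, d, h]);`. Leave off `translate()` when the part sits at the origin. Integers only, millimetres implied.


// leg_h = 483 - 29 = 454
translate([0, 0, 454]) cube([497, 422, 29]);
cube([45, 45, 454]);
translate([452, 0, 0]) cube([45, 45, 454]);
translate([0, 377, 0]) cube([45, 45, 454]);
translate([452, 377, 0]) cube([45, 45, 454]);
translate([0, 393, 483]) cube([497, 29, 395]);


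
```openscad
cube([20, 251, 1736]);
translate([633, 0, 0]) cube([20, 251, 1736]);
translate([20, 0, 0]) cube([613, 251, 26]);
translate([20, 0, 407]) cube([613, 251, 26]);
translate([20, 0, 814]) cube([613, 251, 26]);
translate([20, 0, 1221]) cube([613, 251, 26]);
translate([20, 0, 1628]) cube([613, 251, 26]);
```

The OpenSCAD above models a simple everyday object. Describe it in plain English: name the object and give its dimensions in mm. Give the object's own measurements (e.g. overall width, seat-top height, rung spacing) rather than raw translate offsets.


An open bookshelf. Two side panels, each 20 mm thick, 251 mm deep and 1736 mm tall, stand 653 mm apart (outside-to-outside). Between them sit 5 shelves, each 26 mm thick and 251 mm deep, spanning the full gap between the sides. The bottom shelf rests on the floor (its underside at z = 0) and the clear gap between one shelf's top and the next shelf's underside is 381 mm.


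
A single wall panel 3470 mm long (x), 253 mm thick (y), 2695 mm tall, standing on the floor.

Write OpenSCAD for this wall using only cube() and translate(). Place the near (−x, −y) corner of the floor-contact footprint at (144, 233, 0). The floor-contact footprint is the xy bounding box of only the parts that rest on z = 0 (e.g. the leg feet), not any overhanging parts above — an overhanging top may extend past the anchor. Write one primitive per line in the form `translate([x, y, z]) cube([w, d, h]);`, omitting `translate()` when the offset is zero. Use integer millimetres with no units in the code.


translate([144, 233, 0]) cube([3470, 253, 2695]);


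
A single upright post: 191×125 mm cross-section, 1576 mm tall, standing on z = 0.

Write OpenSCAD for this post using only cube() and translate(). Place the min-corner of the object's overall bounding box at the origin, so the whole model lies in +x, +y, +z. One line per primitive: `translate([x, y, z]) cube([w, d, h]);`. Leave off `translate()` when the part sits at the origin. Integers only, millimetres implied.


cube([191, 125, 1576]);


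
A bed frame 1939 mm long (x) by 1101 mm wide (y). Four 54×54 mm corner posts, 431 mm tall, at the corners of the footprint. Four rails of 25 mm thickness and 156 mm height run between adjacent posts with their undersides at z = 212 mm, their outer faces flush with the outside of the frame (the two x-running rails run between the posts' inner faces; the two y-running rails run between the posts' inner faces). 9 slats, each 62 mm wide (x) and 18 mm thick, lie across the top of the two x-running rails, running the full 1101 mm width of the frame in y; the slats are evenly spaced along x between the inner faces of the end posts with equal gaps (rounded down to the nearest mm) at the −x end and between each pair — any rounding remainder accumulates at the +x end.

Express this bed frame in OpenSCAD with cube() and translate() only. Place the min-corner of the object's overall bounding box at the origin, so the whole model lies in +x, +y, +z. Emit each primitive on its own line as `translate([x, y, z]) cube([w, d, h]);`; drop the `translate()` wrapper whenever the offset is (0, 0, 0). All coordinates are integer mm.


cube([54, 54, 431]);
translate([0, 1047, 0]) cube([54, 54, 431]);
translate([1885, 0, 0]) cube([54, 54, 431]);
translate([1885, 1047, 0]) cube([54, 54, 431]);
translate([54, 0, 212]) cube([1831, 25, 156]);
translate([54, 1076, 212]) cube([1831, 25, 156]);
translate([0, 54, 212]) cube([25, 993, 156]);
translate([1914, 54, 212]) cube([25, 993, 156]);
translate([181, 0, 368]) cube([62, 1101, 18]);
translate([370, 0, 368]) cube([62, 1101, 18]);
translate([559, 0, 368]) cube([62, 1101, 18]);
translate([748, 0, 368]) cube([62, 1101, 18]);
translate([937, 0, 368]) cube([62, 1101, 18]);
translate([1126, 0, 368]) cube([62, 1101, 18]);
translate([1315, 0, 368]) cube([62, 1101, 18]);
translate([1504, 0, 368]) cube([62, 1101, 18]);
translate([1693, 0, 368]) cube([62, 1101, 18]);


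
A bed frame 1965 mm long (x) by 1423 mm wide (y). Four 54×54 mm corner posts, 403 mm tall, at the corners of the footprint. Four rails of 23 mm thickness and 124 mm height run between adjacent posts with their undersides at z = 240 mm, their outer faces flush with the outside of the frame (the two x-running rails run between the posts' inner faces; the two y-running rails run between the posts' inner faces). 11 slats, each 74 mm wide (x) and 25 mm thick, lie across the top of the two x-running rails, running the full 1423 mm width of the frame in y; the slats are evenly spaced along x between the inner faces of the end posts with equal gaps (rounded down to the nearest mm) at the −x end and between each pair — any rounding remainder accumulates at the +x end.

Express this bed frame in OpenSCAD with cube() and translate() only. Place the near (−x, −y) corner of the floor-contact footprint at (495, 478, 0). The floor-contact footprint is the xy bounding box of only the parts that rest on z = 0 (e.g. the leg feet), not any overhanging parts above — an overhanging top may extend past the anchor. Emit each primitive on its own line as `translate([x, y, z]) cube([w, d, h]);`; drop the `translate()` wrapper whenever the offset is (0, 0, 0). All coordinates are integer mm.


// slat z = rail_z + rail_h = 240 + 124 = 364
// slat gap = ⌊(1857 − 11·74) / 12⌋ = 86
translate([495, 478, 0]) cube([54, 54, 403]);
translate([495, 1847, 0]) cube([54, 54, 403]);
translate([2406, 478, 0]) cube([54, 54, 403]);
translate([2406, 1847, 0]) cube([54, 54, 403]);
translate([549, 478, 240]) cube([1857, 23, 124]);
translate([549, 1878, 240]) cube([1857, 23, 124]);
translate([495, 532, 240]) cube([23, 1315, 124]);
translate([2437, 532, 240]) cube([23, 1315, 124]);
translate([635, 478, 364]) cube([74, 1423, 25]);
translate([795, 478, 364]) cube([74, 1423, 25]);
translate([955, 478, 364]) cube([74, 1423, 25]);
translate([1115, 478, 364]) cube([74, 1423, 25]);
translate([1275, 478, 364]) cube([74, 1423, 25]);
translate([1435, 478, 364]) cube([74, 1423, 25]);
translate([1595, 478, 364]) cube([74, 1423, 25]);
translate([1755, 478, 364]) cube([74, 1423, 25]);
translate([1915, 478, 364]) cube([74, 1423, 25]);
translate([2075, 478, 364]) cube([74, 1423, 25]);
translate([2235, 478, 364]) cube([74, 1423, 25]);


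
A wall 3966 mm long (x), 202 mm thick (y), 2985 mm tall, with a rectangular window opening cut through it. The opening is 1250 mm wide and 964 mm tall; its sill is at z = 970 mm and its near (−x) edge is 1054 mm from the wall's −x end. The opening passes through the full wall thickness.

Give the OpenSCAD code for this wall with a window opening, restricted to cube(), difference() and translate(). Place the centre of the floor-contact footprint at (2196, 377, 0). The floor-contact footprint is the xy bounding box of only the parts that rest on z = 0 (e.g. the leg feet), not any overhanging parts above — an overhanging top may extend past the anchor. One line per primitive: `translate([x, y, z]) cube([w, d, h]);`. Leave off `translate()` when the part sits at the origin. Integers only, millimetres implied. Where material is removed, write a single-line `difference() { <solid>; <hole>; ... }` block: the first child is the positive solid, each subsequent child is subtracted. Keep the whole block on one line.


difference() { translate([213, 276, 0]) cube([3966, 202, 2985]); translate([1267, 276, 970]) cube([1250, 202, 964]); }


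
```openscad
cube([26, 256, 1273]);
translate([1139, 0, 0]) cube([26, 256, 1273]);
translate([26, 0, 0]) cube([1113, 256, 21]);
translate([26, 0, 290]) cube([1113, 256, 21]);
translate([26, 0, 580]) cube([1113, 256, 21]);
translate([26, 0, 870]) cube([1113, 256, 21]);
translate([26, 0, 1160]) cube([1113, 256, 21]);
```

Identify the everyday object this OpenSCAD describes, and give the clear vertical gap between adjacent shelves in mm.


A bookshelf. The clear shelf gap is 269 mm.

Two tall side panels with 5 horizontal boards between them — a bookshelf. The first two shelf undersides are at z = 0 and z = 290; with shelf thickness 21, the clear gap is 290 − 0 − 21 = 269 mm.


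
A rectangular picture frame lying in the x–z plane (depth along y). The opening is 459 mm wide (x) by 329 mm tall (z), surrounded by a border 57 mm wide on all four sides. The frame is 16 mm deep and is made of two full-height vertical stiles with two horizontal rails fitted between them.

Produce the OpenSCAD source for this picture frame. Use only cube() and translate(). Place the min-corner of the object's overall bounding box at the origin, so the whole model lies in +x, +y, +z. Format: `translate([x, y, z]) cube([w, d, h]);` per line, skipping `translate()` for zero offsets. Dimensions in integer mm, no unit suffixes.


cube([57, 16, 443]);
translate([516, 0, 0]) cube([57, 16, 443]);
translate([57, 0, 0]) cube([459, 16, 57]);
translate([57, 0, 386]) cube([459, 16, 57]);


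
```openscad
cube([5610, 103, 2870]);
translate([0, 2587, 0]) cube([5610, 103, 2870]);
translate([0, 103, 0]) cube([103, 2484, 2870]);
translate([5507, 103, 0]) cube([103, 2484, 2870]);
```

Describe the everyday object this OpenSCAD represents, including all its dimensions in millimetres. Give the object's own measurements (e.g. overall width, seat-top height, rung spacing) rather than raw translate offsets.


The wall frame of a small rectangular building: four walls, each 2870 mm tall and 103 mm thick, enclosing a footprint 5610 mm (x) by 2690 mm (y) outside-to-outside, with no floor or roof. The front and back walls (the −y and +y sides) span the full width; the two side walls fit between them.


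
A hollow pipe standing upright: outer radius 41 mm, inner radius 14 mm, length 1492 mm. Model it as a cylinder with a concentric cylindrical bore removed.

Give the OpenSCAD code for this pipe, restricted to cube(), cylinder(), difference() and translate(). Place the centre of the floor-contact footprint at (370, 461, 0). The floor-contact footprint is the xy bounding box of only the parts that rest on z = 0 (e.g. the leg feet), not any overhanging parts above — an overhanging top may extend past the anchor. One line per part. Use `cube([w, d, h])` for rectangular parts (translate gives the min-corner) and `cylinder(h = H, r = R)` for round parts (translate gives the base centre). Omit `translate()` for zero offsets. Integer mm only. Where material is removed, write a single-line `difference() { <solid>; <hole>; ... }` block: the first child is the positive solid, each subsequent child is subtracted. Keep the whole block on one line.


difference() { translate([370, 461, 0]) cylinder(h = 1492, r = 41); translate([370, 461, 0]) cylinder(h = 1492, r = 14); }


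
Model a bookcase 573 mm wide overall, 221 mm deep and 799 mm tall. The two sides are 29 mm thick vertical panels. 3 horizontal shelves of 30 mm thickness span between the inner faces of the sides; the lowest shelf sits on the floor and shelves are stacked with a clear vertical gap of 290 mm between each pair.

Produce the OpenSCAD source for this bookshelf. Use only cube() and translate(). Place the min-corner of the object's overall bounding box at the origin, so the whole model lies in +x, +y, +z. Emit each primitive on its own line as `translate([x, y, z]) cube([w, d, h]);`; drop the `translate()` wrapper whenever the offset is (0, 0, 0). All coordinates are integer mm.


cube([29, 221, 799]);
translate([544, 0, 0]) cube([29, 221, 799]);
translate([29, 0, 0]) cube([515, 221, 30]);
translate([29, 0, 320]) cube([515, 221, 30]);
translate([29, 0, 640]) cube([515, 221, 30]);


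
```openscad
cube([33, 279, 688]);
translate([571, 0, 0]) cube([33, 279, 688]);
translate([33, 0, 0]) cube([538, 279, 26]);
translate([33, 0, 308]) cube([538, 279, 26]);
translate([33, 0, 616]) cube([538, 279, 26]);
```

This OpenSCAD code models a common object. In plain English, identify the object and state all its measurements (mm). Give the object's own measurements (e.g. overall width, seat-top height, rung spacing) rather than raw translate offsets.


An open bookshelf. Two side panels, each 33 mm thick, 279 mm deep and 688 mm tall, stand 604 mm apart (outside-to-outside). Between them sit 3 shelves, each 26 mm thick and 279 mm deep, spanning the full gap between the sides. The bottom shelf rests on the floor (its underside at z = 0) and the clear gap between one shelf's top and the next shelf's underside is 282 mm.


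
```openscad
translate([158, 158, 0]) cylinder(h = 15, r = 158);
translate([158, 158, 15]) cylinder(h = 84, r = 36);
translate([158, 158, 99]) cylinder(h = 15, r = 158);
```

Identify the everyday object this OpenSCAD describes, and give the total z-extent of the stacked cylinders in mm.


A spool. The overall height is 114 mm.

Three coaxial cylinders, large–small–large — a spool. Two 15 mm flanges and a 84 mm core give 15 + 84 + 15 = 114 mm.


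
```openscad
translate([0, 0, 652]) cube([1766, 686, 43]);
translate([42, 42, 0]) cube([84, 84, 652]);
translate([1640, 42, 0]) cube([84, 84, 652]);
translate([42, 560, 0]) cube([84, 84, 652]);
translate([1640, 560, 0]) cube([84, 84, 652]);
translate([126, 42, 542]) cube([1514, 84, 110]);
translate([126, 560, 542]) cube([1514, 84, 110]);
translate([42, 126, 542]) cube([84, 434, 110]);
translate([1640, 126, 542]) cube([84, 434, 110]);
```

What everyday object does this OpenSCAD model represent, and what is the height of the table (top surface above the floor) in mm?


A table. The table height is 695 mm.

A 1766×686×43 slab sits at z = 652 on four 84 mm square posts — a table. The top surface is at 652 + 43 = 695 mm.


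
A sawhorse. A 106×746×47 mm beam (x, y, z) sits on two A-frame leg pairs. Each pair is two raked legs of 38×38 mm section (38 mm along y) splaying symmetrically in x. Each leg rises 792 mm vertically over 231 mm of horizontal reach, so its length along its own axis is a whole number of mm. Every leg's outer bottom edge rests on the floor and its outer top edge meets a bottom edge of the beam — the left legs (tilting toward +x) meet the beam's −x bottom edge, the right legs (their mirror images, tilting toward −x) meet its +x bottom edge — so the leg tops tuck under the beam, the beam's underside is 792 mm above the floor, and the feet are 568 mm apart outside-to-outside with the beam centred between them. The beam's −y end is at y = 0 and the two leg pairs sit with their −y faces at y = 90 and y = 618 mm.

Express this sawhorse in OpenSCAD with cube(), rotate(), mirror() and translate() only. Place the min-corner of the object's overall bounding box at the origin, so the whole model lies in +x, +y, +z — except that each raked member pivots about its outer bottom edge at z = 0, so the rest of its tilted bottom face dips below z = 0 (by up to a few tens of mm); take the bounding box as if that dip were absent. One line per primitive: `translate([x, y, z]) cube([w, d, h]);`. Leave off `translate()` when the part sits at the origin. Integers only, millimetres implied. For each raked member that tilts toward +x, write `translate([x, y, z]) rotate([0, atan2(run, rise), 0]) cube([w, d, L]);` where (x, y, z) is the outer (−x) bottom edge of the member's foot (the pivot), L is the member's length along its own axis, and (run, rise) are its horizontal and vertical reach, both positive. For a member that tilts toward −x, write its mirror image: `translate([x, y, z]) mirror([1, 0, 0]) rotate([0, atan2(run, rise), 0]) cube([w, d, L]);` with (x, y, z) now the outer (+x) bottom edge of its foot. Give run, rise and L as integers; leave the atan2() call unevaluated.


translate([231, 0, 792]) cube([106, 746, 47]);
translate([0, 90, 0]) rotate([0, atan2(231, 792), 0]) cube([38, 38, 825]);
translate([568, 90, 0]) mirror([1, 0, 0]) rotate([0, atan2(231, 792), 0]) cube([38, 38, 825]);
translate([0, 618, 0]) rotate([0, atan2(231, 792), 0]) cube([38, 38, 825]);
translate([568, 618, 0]) mirror([1, 0, 0]) rotate([0, atan2(231, 792), 0]) cube([38, 38, 825]);


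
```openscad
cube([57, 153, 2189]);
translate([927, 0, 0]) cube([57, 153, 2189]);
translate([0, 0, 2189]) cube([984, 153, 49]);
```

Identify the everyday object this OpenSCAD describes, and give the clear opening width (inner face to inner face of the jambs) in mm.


A door frame. The clear opening width is 870 mm.

Two 2189 mm tall posts with a header on top — a door frame. The left jamb is 57 mm wide at x = 0; the right jamb starts at x = 927. The clear opening is 927 − 57 = 870 mm.


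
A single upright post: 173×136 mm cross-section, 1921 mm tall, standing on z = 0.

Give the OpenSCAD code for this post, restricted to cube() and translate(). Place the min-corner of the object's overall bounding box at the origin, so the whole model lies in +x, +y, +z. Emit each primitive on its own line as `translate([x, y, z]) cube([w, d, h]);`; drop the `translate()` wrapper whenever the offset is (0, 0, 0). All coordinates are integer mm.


cube([173, 136, 1921]);


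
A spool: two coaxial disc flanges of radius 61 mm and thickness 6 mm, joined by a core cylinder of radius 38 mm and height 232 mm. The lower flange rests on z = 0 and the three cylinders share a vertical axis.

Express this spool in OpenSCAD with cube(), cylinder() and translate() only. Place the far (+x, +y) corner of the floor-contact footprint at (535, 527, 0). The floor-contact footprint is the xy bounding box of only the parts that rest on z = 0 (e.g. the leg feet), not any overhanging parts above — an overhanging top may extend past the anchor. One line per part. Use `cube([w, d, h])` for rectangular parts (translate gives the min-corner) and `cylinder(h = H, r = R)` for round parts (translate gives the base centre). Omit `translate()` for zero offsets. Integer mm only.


translate([474, 466, 0]) cylinder(h = 6, r = 61);
translate([474, 466, 6]) cylinder(h = 232, r = 38);
translate([474, 466, 238]) cylinder(h = 6, r = 61);


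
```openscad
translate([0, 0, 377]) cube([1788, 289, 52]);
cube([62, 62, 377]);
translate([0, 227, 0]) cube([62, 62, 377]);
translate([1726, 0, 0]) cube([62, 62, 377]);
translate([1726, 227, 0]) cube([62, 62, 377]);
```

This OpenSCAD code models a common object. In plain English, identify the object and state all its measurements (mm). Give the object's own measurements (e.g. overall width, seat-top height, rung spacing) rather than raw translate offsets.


A bench: a 1788×289 mm seat slab, 52 mm thick, top at z = 429 mm, on four 62×62 mm square legs flush with the seat corners and standing on z = 0.


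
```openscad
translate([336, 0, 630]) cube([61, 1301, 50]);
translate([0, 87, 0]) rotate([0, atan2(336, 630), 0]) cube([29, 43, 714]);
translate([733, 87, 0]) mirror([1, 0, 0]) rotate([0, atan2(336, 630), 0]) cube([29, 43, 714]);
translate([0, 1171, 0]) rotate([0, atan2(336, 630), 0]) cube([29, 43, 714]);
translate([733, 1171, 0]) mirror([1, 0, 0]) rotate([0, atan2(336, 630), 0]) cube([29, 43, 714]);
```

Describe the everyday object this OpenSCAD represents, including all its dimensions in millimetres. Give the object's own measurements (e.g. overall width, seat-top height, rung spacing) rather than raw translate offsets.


A sawhorse. A 61×1301×50 mm beam (x, y, z) sits on two A-frame leg pairs. Each pair is two raked legs of 29×43 mm section (43 mm along y) splaying symmetrically in x. Each leg rises 630 mm vertically over 336 mm of horizontal reach and is 714 mm long along its own axis. Every leg's outer bottom edge rests on the floor and its outer top edge meets a bottom edge of the beam — the left legs (tilting toward +x) meet the beam's −x bottom edge, the right legs (their mirror images, tilting toward −x) meet its +x bottom edge — so the leg tops tuck under the beam, the beam's underside is 630 mm above the floor, and the feet are 733 mm apart outside-to-outside with the beam centred between them. The two leg pairs are set in 87 mm from either end of the beam.


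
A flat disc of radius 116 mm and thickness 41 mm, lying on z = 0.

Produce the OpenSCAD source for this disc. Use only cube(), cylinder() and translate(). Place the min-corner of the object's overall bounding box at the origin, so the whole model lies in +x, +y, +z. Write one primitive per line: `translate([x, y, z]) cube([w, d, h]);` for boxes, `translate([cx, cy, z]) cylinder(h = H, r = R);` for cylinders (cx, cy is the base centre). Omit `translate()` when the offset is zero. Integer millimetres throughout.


translate([116, 116, 0]) cylinder(h = 41, r = 116);


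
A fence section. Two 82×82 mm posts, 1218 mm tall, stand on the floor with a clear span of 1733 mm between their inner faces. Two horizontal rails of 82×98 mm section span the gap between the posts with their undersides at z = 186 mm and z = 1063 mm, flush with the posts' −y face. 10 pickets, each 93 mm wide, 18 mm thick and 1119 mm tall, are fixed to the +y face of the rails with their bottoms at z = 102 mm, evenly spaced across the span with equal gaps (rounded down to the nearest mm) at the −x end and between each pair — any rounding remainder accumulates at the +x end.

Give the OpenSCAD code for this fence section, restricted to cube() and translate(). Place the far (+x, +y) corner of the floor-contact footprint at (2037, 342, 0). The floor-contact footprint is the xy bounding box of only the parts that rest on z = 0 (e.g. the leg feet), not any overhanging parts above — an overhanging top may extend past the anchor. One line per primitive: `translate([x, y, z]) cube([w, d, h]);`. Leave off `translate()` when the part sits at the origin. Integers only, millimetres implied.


translate([140, 260, 0]) cube([82, 82, 1218]);
translate([1955, 260, 0]) cube([82, 82, 1218]);
translate([222, 260, 186]) cube([1733, 82, 98]);
translate([222, 260, 1063]) cube([1733, 82, 98]);
translate([295, 342, 102]) cube([93, 18, 1119]);
translate([461, 342, 102]) cube([93, 18, 1119]);
translate([627, 342, 102]) cube([93, 18, 1119]);
translate([793, 342, 102]) cube([93, 18, 1119]);
translate([959, 342, 102]) cube([93, 18, 1119]);
translate([1125, 342, 102]) cube([93, 18, 1119]);
translate([1291, 342, 102]) cube([93, 18, 1119]);
translate([1457, 342, 102]) cube([93, 18, 1119]);
translate([1623, 342, 102]) cube([93, 18, 1119]);
translate([1789, 342, 102]) cube([93, 18, 1119]);


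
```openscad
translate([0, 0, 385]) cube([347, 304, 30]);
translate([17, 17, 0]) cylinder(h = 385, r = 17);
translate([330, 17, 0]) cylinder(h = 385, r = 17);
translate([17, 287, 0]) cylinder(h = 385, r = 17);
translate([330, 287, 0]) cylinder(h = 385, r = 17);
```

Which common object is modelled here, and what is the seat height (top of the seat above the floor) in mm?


A stool. The seat height is 415 mm.

A 347×304×30 slab at z = 385 on four corner cylinders — a stool. The seat top is 385 + 30 = 415 mm.


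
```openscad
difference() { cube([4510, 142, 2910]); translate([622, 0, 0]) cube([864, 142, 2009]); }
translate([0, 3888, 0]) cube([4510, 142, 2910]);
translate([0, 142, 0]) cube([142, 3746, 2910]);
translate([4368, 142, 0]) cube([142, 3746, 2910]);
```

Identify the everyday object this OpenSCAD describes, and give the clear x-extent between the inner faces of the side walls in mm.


A single room. The interior width is 4226 mm.

Four walls enclosing a rectangle with a door in the front wall — a room. Outside width 4510 minus two 142 mm walls gives 4226 mm.


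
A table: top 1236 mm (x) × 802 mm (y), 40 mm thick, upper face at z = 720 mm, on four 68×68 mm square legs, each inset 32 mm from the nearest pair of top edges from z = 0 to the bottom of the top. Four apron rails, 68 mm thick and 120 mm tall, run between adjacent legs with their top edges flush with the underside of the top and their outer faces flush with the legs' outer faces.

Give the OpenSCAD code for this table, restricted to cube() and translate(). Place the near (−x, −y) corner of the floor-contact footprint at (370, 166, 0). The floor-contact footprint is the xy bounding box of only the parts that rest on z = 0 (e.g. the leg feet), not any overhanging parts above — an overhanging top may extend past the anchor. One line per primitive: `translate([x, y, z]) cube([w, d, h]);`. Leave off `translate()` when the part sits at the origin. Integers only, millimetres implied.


translate([338, 134, 680]) cube([1236, 802, 40]);
translate([370, 166, 0]) cube([68, 68, 680]);
translate([1474, 166, 0]) cube([68, 68, 680]);
translate([370, 836, 0]) cube([68, 68, 680]);
translate([1474, 836, 0]) cube([68, 68, 680]);
translate([438, 166, 560]) cube([1036, 68, 120]);
translate([438, 836, 560]) cube([1036, 68, 120]);
translate([370, 234, 560]) cube([68, 602, 120]);
translate([1474, 234, 560]) cube([68, 602, 120]);


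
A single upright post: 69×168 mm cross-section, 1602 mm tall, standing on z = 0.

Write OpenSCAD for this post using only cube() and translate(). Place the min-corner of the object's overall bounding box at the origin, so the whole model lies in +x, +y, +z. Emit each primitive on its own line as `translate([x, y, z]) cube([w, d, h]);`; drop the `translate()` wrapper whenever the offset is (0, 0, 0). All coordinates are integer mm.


cube([69, 168, 1602]);


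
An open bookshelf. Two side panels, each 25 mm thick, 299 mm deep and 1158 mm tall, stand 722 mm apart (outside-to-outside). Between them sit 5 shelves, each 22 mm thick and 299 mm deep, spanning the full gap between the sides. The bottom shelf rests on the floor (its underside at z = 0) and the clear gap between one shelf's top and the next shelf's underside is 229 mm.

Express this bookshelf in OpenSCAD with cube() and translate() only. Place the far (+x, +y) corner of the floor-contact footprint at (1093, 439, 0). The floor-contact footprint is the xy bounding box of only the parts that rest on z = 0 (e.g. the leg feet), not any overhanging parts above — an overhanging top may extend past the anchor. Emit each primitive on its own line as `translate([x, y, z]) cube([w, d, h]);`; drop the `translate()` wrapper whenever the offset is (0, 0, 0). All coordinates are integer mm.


translate([371, 140, 0]) cube([25, 299, 1158]);
translate([1068, 140, 0]) cube([25, 299, 1158]);
translate([396, 140, 0]) cube([672, 299, 22]);
translate([396, 140, 251]) cube([672, 299, 22]);
translate([396, 140, 502]) cube([672, 299, 22]);
translate([396, 140, 753]) cube([672, 299, 22]);
translate([396, 140, 1004]) cube([672, 299, 22]);


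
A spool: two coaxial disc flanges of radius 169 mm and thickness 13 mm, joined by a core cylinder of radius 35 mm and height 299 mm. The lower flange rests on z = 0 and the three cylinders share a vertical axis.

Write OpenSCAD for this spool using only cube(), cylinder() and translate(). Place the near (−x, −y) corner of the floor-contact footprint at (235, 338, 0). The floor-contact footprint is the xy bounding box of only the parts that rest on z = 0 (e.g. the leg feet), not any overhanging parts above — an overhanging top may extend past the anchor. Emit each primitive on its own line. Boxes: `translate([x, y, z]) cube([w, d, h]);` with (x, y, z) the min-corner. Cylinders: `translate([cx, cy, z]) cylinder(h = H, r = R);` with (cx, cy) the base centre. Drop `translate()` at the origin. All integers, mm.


translate([404, 507, 0]) cylinder(h = 13, r = 169);
translate([404, 507, 13]) cylinder(h = 299, r = 35);
translate([404, 507, 312]) cylinder(h = 13, r = 169);
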